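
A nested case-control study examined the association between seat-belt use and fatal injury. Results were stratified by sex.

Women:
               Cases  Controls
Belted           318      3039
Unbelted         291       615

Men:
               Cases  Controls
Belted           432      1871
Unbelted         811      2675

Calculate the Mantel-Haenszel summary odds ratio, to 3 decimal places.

0.523

OR_MH = Σ(aᵢdᵢ/nᵢ) / Σ(bᵢcᵢ/nᵢ), where nᵢ is the stratum total.
Stratum 1 (Women): n = 4263; a·d/n = 318·615/4263 = 45.8761; b·c/n = 3039·291/4263 = 207.4476
Stratum 2 (Men): n = 5789; a·d/n = 432·2675/5789 = 199.6200; b·c/n = 1871·811/5789 = 262.1145
OR_MH = (45.8761 + 199.6200) / (207.4476 + 262.1145) = 245.4961 / 469.5621 = 0.52282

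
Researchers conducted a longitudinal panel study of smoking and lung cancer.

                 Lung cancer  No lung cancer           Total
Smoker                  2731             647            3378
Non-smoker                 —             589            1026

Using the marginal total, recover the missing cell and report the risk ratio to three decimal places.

1.898

The missing cell is in the unexposed row: 1026 − 589 = 437.
So a = 2731, b = 647, c = 437, d = 589.
RR = [a/(a+b)] / [c/(c+d)] = (2731/3378) / (437/1026) = 0.80847/0.42593 = 1.89814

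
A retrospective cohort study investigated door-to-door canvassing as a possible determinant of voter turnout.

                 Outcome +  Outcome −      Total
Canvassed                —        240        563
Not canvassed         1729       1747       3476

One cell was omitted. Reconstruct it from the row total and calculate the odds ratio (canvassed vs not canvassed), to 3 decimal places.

The missing cell is in the exposed row: 563 − 240 = 323.
So a = 323, b = 240, c = 1729, d = 1747.
OR = (a·d)/(b·c) = (323 × 1747) / (240 × 1729) = 564281 / 414960 = 1.35984

1.360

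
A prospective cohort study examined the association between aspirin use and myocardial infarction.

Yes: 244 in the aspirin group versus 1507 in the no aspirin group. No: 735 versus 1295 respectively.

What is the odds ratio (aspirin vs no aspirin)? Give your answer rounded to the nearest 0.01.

0.29

From the description: a = 244, b = 735, c = 1507, d = 1295.
OR = (a·d)/(b·c) = (244 × 1295) / (735 × 1507) = 315980 / 1107645 = 0.28527
Exposure is associated with lower odds of myocardial infarction (OR = 0.29 < 1).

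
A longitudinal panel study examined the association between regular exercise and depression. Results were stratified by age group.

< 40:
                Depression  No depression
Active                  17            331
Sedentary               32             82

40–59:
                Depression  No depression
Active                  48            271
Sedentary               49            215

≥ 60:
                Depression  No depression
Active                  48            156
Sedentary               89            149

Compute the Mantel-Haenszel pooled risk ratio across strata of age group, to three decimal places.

0.563

RR_MH = Σ(aᵢ·n₀ᵢ/nᵢ) / Σ(cᵢ·n₁ᵢ/nᵢ), with n₁ᵢ = aᵢ+bᵢ (exposed), n₀ᵢ = cᵢ+dᵢ (unexposed), nᵢ = n₁ᵢ+n₀ᵢ.
Stratum 1 (< 40): n₁ = 348, n₀ = 114, n = 462; a·n₀/n = 17·114/462 = 4.1948; c·n₁/n = 32·348/462 = 24.1039
Stratum 2 (40–59): n₁ = 319, n₀ = 264, n = 583; a·n₀/n = 48·264/583 = 21.7358; c·n₁/n = 49·319/583 = 26.8113
Stratum 3 (≥ 60): n₁ = 204, n₀ = 238, n = 442; a·n₀/n = 48·238/442 = 25.8462; c·n₁/n = 89·204/442 = 41.0769
RR_MH = (4.1948 + 21.7358 + 25.8462) / (24.1039 + 26.8113 + 41.0769) = 51.7768 / 91.9921 = 0.56284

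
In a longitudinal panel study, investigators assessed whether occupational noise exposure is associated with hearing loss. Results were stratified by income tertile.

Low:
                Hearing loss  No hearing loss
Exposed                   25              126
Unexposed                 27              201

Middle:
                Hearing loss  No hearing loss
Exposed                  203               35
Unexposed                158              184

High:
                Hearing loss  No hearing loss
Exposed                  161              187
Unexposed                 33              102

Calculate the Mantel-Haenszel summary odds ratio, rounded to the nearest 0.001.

3.569

OR_MH = Σ(aᵢdᵢ/nᵢ) / Σ(bᵢcᵢ/nᵢ), where nᵢ is the stratum total.
Stratum 1 (Low): n = 379; a·d/n = 25·201/379 = 13.2586; b·c/n = 126·27/379 = 8.9763
Stratum 2 (Middle): n = 580; a·d/n = 203·184/580 = 64.4000; b·c/n = 35·158/580 = 9.5345
Stratum 3 (High): n = 483; a·d/n = 161·102/483 = 34.0000; b·c/n = 187·33/483 = 12.7764
OR_MH = (13.2586 + 64.4000 + 34.0000) / (8.9763 + 9.5345 + 12.7764) = 111.6586 / 31.2871 = 3.56883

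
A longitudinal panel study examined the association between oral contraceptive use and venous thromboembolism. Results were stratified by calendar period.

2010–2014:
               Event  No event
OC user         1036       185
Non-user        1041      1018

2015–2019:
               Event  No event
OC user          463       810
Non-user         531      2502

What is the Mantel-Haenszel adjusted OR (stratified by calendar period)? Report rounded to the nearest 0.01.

3.72

OR_MH = Σ(aᵢdᵢ/nᵢ) / Σ(bᵢcᵢ/nᵢ), where nᵢ is the stratum total.
Stratum 1 (2010–2014): n = 3280; a·d/n = 1036·1018/3280 = 321.5390; b·c/n = 185·1041/3280 = 58.7149
Stratum 2 (2015–2019): n = 4306; a·d/n = 463·2502/4306 = 269.0260; b·c/n = 810·531/4306 = 99.8862
OR_MH = (321.5390 + 269.0260) / (58.7149 + 99.8862) = 590.5650 / 158.6011 = 3.72359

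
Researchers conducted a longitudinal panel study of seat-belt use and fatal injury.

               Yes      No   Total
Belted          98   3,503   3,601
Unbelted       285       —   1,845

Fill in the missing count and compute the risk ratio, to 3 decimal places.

0.176

The missing cell is in the unexposed row: 1845 − 285 = 1560.
So a = 98, b = 3503, c = 285, d = 1560.
RR = [a/(a+b)] / [c/(c+d)] = (98/3601) / (285/1845) = 0.02721/0.15447 = 0.17618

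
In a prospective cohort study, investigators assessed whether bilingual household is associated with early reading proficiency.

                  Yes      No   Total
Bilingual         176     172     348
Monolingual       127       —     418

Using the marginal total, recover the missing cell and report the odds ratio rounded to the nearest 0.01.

The missing cell is in the unexposed row: 418 − 127 = 291.
So a = 176, b = 172, c = 127, d = 291.
OR = (a·d)/(b·c) = (176 × 291) / (172 × 127) = 51216 / 21844 = 2.34463

2.34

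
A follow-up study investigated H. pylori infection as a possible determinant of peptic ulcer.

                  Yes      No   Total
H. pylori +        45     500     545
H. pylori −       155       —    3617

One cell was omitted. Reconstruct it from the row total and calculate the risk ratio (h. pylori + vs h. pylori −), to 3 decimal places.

The missing cell is in the unexposed row: 3617 − 155 = 3462.
So a = 45, b = 500, c = 155, d = 3462.
RR = [a/(a+b)] / [c/(c+d)] = (45/545) / (155/3617) = 0.08257/0.04285 = 1.92678

1.927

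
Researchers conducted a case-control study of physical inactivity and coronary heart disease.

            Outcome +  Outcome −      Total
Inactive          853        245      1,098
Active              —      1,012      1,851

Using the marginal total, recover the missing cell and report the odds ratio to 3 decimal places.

4.200

The missing cell is in the unexposed row: 1851 − 1012 = 839.
So a = 853, b = 245, c = 839, d = 1012.
OR = (a·d)/(b·c) = (853 × 1012) / (245 × 839) = 863236 / 205555 = 4.19954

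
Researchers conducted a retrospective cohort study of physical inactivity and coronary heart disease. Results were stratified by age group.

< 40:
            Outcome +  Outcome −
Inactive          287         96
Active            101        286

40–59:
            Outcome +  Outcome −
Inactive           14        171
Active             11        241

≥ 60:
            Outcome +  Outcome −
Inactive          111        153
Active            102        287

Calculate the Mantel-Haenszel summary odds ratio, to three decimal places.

3.998

OR_MH = Σ(aᵢdᵢ/nᵢ) / Σ(bᵢcᵢ/nᵢ), where nᵢ is the stratum total.
Stratum 1 (< 40): n = 770; a·d/n = 287·286/770 = 106.6000; b·c/n = 96·101/770 = 12.5922
Stratum 2 (40–59): n = 437; a·d/n = 14·241/437 = 7.7208; b·c/n = 171·11/437 = 4.3043
Stratum 3 (≥ 60): n = 653; a·d/n = 111·287/653 = 48.7856; b·c/n = 153·102/653 = 23.8989
OR_MH = (106.6000 + 7.7208 + 48.7856) / (12.5922 + 4.3043 + 23.8989) = 163.1064 / 40.7955 = 3.99815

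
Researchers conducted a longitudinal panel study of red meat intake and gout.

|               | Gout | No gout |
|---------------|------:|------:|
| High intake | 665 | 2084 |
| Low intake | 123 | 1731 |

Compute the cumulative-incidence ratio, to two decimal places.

Cells: a = 665, b = 2084, c = 123, d = 1731.
Risk in exposed = 665/2749 = 0.24191; risk in unexposed = 123/1854 = 0.06634.
RR = 0.24191 / 0.06634 = 3.64629
The risk among the exposed is 3.65 times that among the unexposed.

3.65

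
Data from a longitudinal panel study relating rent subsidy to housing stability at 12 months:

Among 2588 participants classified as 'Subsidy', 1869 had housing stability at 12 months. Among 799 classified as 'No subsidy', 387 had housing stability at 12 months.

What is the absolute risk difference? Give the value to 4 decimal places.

From the description: a = 1869, b = 719, c = 387, d = 412.
Risk in exposed = 1869/2588 = 0.722179; risk in unexposed = 387/799 = 0.484355.
Risk difference = 0.722179 − 0.484355 = 0.237824

0.2378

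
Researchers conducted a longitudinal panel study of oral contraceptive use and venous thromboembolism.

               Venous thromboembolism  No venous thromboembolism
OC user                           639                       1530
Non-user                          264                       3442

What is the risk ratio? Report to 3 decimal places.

Cells: a = 639, b = 1530, c = 264, d = 3442.
Risk in exposed = 639/2169 = 0.29461; risk in unexposed = 264/3706 = 0.07124.
RR = 0.29461 / 0.07124 = 4.13564
The risk among the exposed is 4.14 times that among the unexposed.

4.136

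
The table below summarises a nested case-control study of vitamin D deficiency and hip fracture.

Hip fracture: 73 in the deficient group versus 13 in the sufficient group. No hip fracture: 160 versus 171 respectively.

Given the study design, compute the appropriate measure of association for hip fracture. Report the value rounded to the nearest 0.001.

6.001

From the description: a = 73, b = 160, c = 13, d = 171.
This is a nested case-control study: participants were sampled on outcome status, so risks in the source population cannot be estimated directly — relative risk is not valid here. The odds ratio is the appropriate measure.
OR = (a·d)/(b·c) = (73 × 171) / (160 × 13) = 12483 / 2080 = 6.00144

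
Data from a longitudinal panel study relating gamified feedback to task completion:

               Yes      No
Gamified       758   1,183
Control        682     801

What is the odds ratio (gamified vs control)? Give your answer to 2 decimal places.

Cells: a = 758, b = 1183, c = 682, d = 801.
OR = (a·d)/(b·c) = (758 × 801) / (1183 × 682) = 607158 / 806806 = 0.75255
Exposure is associated with lower odds of task completion (OR = 0.75 < 1).

0.75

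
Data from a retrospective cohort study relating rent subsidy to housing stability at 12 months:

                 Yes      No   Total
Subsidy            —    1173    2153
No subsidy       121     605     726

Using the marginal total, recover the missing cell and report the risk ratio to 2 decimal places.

The missing cell is in the exposed row: 2153 − 1173 = 980.
So a = 980, b = 1173, c = 121, d = 605.
RR = [a/(a+b)] / [c/(c+d)] = (980/2153) / (121/726) = 0.45518/0.16667 = 2.73107

2.73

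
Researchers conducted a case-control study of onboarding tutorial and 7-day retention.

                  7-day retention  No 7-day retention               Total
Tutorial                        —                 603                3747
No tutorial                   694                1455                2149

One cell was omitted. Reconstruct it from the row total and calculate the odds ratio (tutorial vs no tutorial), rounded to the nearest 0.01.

10.93

The missing cell is in the exposed row: 3747 − 603 = 3144.
So a = 3144, b = 603, c = 694, d = 1455.
OR = (a·d)/(b·c) = (3144 × 1455) / (603 × 694) = 4574520 / 418482 = 10.93122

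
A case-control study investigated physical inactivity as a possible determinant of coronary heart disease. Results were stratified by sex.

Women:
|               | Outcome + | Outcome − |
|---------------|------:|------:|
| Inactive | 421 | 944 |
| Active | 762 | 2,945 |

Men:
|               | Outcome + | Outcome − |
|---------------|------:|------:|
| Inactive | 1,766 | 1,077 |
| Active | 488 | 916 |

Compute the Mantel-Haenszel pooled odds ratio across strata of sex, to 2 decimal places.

OR_MH = Σ(aᵢdᵢ/nᵢ) / Σ(bᵢcᵢ/nᵢ), where nᵢ is the stratum total.
Stratum 1 (Women): n = 5072; a·d/n = 421·2945/5072 = 244.4489; b·c/n = 944·762/5072 = 141.8233
Stratum 2 (Men): n = 4247; a·d/n = 1766·916/4247 = 380.8938; b·c/n = 1077·488/4247 = 123.7523
OR_MH = (244.4489 + 380.8938) / (141.8233 + 123.7523) = 625.3427 / 265.5756 = 2.35467

2.35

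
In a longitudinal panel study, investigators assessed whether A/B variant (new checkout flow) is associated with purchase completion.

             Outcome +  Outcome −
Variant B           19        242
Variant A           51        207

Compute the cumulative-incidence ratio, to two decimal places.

Cells: a = 19, b = 242, c = 51, d = 207.
Risk in exposed = 19/261 = 0.07280; risk in unexposed = 51/258 = 0.19767.
RR = 0.07280 / 0.19767 = 0.36827
The risk is 63% lower among the exposed than among the unexposed.

0.37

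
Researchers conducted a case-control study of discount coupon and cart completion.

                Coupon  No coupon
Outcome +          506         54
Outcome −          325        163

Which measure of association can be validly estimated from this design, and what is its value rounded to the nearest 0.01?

Reading the table with exposure as columns: a = 506 (Coupon, case), b = 325 (Coupon, non-case), c = 54 (No coupon, case), d = 163.
This is a case-control study: participants were sampled on outcome status, so risks in the source population cannot be estimated directly — relative risk is not valid here. The odds ratio is the appropriate measure.
OR = (a·d)/(b·c) = (506 × 163) / (325 × 54) = 82478 / 17550 = 4.69960

4.70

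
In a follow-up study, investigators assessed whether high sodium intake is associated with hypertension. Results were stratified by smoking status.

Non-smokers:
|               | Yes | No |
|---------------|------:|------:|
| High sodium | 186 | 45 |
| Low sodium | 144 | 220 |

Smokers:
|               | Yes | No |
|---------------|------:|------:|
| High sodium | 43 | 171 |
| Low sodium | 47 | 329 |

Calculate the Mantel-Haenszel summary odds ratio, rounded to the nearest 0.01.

3.78

OR_MH = Σ(aᵢdᵢ/nᵢ) / Σ(bᵢcᵢ/nᵢ), where nᵢ is the stratum total.
Stratum 1 (Non-smokers): n = 595; a·d/n = 186·220/595 = 68.7731; b·c/n = 45·144/595 = 10.8908
Stratum 2 (Smokers): n = 590; a·d/n = 43·329/590 = 23.9780; b·c/n = 171·47/590 = 13.6220
OR_MH = (68.7731 + 23.9780) / (10.8908 + 13.6220) = 92.7511 / 24.5128 = 3.78378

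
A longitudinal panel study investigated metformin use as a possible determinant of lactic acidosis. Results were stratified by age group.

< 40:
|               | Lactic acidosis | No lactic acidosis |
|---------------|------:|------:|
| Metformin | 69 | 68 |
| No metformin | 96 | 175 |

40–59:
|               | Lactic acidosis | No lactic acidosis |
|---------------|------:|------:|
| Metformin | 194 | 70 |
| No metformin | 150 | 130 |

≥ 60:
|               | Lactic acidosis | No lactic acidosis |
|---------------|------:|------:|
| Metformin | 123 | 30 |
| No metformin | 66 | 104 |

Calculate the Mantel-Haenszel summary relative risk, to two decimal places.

1.54

RR_MH = Σ(aᵢ·n₀ᵢ/nᵢ) / Σ(cᵢ·n₁ᵢ/nᵢ), with n₁ᵢ = aᵢ+bᵢ (exposed), n₀ᵢ = cᵢ+dᵢ (unexposed), nᵢ = n₁ᵢ+n₀ᵢ.
Stratum 1 (< 40): n₁ = 137, n₀ = 271, n = 408; a·n₀/n = 69·271/408 = 45.8309; c·n₁/n = 96·137/408 = 32.2353
Stratum 2 (40–59): n₁ = 264, n₀ = 280, n = 544; a·n₀/n = 194·280/544 = 99.8529; c·n₁/n = 150·264/544 = 72.7941
Stratum 3 (≥ 60): n₁ = 153, n₀ = 170, n = 323; a·n₀/n = 123·170/323 = 64.7368; c·n₁/n = 66·153/323 = 31.2632
RR_MH = (45.8309 + 99.8529 + 64.7368) / (32.2353 + 72.7941 + 31.2632) = 210.4207 / 136.2926 = 1.54389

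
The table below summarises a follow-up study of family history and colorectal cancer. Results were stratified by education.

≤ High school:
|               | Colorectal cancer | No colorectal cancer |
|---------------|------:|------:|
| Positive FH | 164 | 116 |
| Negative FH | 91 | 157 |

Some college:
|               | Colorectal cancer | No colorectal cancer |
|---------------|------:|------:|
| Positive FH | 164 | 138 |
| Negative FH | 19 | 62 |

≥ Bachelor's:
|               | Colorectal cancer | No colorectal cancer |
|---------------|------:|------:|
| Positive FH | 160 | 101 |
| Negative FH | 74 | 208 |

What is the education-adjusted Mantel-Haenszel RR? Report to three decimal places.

1.972

RR_MH = Σ(aᵢ·n₀ᵢ/nᵢ) / Σ(cᵢ·n₁ᵢ/nᵢ), with n₁ᵢ = aᵢ+bᵢ (exposed), n₀ᵢ = cᵢ+dᵢ (unexposed), nᵢ = n₁ᵢ+n₀ᵢ.
Stratum 1 (≤ High school): n₁ = 280, n₀ = 248, n = 528; a·n₀/n = 164·248/528 = 77.0303; c·n₁/n = 91·280/528 = 48.2576
Stratum 2 (Some college): n₁ = 302, n₀ = 81, n = 383; a·n₀/n = 164·81/383 = 34.6841; c·n₁/n = 19·302/383 = 14.9817
Stratum 3 (≥ Bachelor's): n₁ = 261, n₀ = 282, n = 543; a·n₀/n = 160·282/543 = 83.0939; c·n₁/n = 74·261/543 = 35.5691
RR_MH = (77.0303 + 34.6841 + 83.0939) / (48.2576 + 14.9817 + 35.5691) = 194.8083 / 98.8084 = 1.97158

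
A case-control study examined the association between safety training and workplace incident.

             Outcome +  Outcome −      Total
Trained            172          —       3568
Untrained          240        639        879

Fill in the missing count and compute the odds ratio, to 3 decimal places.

0.135

The missing cell is in the exposed row: 3568 − 172 = 3396.
So a = 172, b = 3396, c = 240, d = 639.
OR = (a·d)/(b·c) = (172 × 639) / (3396 × 240) = 109908 / 815040 = 0.13485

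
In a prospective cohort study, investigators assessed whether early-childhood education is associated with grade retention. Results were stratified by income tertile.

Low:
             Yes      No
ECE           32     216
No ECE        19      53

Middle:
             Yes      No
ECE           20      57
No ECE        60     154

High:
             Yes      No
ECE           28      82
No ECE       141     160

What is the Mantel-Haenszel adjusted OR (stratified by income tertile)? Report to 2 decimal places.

OR_MH = Σ(aᵢdᵢ/nᵢ) / Σ(bᵢcᵢ/nᵢ), where nᵢ is the stratum total.
Stratum 1 (Low): n = 320; a·d/n = 32·53/320 = 5.3000; b·c/n = 216·19/320 = 12.8250
Stratum 2 (Middle): n = 291; a·d/n = 20·154/291 = 10.5842; b·c/n = 57·60/291 = 11.7526
Stratum 3 (High): n = 411; a·d/n = 28·160/411 = 10.9002; b·c/n = 82·141/411 = 28.1314
OR_MH = (5.3000 + 10.5842 + 10.9002) / (12.8250 + 11.7526 + 28.1314) = 26.7844 / 52.7090 = 0.50816

0.51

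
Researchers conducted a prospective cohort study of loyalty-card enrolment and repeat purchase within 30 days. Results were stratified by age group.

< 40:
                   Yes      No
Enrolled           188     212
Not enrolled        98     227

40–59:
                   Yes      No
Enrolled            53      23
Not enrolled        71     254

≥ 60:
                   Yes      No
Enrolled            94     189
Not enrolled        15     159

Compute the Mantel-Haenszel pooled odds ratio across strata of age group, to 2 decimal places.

OR_MH = Σ(aᵢdᵢ/nᵢ) / Σ(bᵢcᵢ/nᵢ), where nᵢ is the stratum total.
Stratum 1 (< 40): n = 725; a·d/n = 188·227/725 = 58.8634; b·c/n = 212·98/725 = 28.6566
Stratum 2 (40–59): n = 401; a·d/n = 53·254/401 = 33.5711; b·c/n = 23·71/401 = 4.0723
Stratum 3 (≥ 60): n = 457; a·d/n = 94·159/457 = 32.7046; b·c/n = 189·15/457 = 6.2035
OR_MH = (58.8634 + 33.5711 + 32.7046) / (28.6566 + 4.0723 + 6.2035) = 125.1391 / 38.9324 = 3.21427

3.21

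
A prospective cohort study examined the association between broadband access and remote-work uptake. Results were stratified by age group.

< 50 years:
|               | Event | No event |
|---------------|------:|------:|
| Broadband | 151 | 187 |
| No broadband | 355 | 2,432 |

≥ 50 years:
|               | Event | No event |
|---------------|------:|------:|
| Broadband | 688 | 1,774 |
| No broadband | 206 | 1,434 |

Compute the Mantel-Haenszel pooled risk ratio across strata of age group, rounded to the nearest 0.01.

RR_MH = Σ(aᵢ·n₀ᵢ/nᵢ) / Σ(cᵢ·n₁ᵢ/nᵢ), with n₁ᵢ = aᵢ+bᵢ (exposed), n₀ᵢ = cᵢ+dᵢ (unexposed), nᵢ = n₁ᵢ+n₀ᵢ.
Stratum 1 (< 50 years): n₁ = 338, n₀ = 2787, n = 3125; a·n₀/n = 151·2787/3125 = 134.6678; c·n₁/n = 355·338/3125 = 38.3968
Stratum 2 (≥ 50 years): n₁ = 2462, n₀ = 1640, n = 4102; a·n₀/n = 688·1640/4102 = 275.0658; c·n₁/n = 206·2462/4102 = 123.6402
RR_MH = (134.6678 + 275.0658) / (38.3968 + 123.6402) = 409.7337 / 162.0370 = 2.52864

2.53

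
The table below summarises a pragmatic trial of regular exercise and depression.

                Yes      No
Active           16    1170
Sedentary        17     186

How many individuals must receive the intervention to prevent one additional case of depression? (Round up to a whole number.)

15

Risk in treated group = 16/1186 = 0.01349; risk in control = 17/203 = 0.08374.
Absolute risk reduction = 0.08374 − 0.01349 = 0.07025
NNT = 1 / ARR = 1 / 0.07025 = 14.234 → round up → 15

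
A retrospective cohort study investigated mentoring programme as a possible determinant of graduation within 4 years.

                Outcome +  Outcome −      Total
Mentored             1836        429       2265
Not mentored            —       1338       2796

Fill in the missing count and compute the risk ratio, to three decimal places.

1.554

The missing cell is in the unexposed row: 2796 − 1338 = 1458.
So a = 1836, b = 429, c = 1458, d = 1338.
RR = [a/(a+b)] / [c/(c+d)] = (1836/2265) / (1458/2796) = 0.81060/0.52146 = 1.55448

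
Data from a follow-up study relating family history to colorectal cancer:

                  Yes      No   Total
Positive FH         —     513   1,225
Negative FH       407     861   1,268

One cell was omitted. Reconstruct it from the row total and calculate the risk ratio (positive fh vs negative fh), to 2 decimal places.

The missing cell is in the exposed row: 1225 − 513 = 712.
So a = 712, b = 513, c = 407, d = 861.
RR = [a/(a+b)] / [c/(c+d)] = (712/1225) / (407/1268) = 0.58122/0.32098 = 1.81079

1.81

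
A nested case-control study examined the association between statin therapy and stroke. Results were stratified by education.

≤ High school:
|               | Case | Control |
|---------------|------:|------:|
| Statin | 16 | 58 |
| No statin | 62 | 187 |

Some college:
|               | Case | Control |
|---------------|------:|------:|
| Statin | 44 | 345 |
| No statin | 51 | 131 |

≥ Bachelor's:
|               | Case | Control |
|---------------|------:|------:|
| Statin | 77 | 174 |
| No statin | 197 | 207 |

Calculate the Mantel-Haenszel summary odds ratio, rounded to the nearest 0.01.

OR_MH = Σ(aᵢdᵢ/nᵢ) / Σ(bᵢcᵢ/nᵢ), where nᵢ is the stratum total.
Stratum 1 (≤ High school): n = 323; a·d/n = 16·187/323 = 9.2632; b·c/n = 58·62/323 = 11.1331
Stratum 2 (Some college): n = 571; a·d/n = 44·131/571 = 10.0946; b·c/n = 345·51/571 = 30.8144
Stratum 3 (≥ Bachelor's): n = 655; a·d/n = 77·207/655 = 24.3344; b·c/n = 174·197/655 = 52.3328
OR_MH = (9.2632 + 10.0946 + 24.3344) / (11.1331 + 30.8144 + 52.3328) = 43.6921 / 94.2803 = 0.46343

0.46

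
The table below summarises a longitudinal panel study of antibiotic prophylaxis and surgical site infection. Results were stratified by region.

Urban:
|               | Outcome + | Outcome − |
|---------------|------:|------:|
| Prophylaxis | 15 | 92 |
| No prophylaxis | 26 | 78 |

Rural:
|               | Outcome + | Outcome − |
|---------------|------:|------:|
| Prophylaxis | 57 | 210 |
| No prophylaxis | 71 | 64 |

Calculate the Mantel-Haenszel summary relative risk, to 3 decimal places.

RR_MH = Σ(aᵢ·n₀ᵢ/nᵢ) / Σ(cᵢ·n₁ᵢ/nᵢ), with n₁ᵢ = aᵢ+bᵢ (exposed), n₀ᵢ = cᵢ+dᵢ (unexposed), nᵢ = n₁ᵢ+n₀ᵢ.
Stratum 1 (Urban): n₁ = 107, n₀ = 104, n = 211; a·n₀/n = 15·104/211 = 7.3934; c·n₁/n = 26·107/211 = 13.1848
Stratum 2 (Rural): n₁ = 267, n₀ = 135, n = 402; a·n₀/n = 57·135/402 = 19.1418; c·n₁/n = 71·267/402 = 47.1567
RR_MH = (7.3934 + 19.1418) / (13.1848 + 47.1567) = 26.5352 / 60.3416 = 0.43975

0.440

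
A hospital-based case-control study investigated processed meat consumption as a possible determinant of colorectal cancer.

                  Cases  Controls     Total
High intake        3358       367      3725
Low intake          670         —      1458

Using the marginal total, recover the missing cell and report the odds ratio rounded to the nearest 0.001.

The missing cell is in the unexposed row: 1458 − 670 = 788.
So a = 3358, b = 367, c = 670, d = 788.
OR = (a·d)/(b·c) = (3358 × 788) / (367 × 670) = 2646104 / 245890 = 10.76133

10.761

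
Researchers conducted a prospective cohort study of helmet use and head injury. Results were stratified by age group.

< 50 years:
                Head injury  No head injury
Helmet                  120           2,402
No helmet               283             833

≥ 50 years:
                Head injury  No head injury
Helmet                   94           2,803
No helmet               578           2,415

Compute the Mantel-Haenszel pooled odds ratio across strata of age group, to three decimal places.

OR_MH = Σ(aᵢdᵢ/nᵢ) / Σ(bᵢcᵢ/nᵢ), where nᵢ is the stratum total.
Stratum 1 (< 50 years): n = 3638; a·d/n = 120·833/3638 = 27.4766; b·c/n = 2402·283/3638 = 186.8516
Stratum 2 (≥ 50 years): n = 5890; a·d/n = 94·2415/5890 = 38.5416; b·c/n = 2803·578/5890 = 275.0652
OR_MH = (27.4766 + 38.5416) / (186.8516 + 275.0652) = 66.0182 / 461.9168 = 0.14292

0.143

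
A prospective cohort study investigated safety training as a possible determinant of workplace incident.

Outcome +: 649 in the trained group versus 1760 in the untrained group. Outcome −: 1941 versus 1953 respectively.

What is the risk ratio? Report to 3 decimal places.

From the description: a = 649, b = 1941, c = 1760, d = 1953.
Risk in exposed = 649/2590 = 0.25058; risk in unexposed = 1760/3713 = 0.47401.
RR = 0.25058 / 0.47401 = 0.52864
The risk is 47% lower among the exposed than among the unexposed.

0.529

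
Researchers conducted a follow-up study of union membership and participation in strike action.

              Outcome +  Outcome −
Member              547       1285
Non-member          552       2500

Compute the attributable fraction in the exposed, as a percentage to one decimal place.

Cells: a = 547, b = 1285, c = 552, d = 2500.
Risk in exposed = 547/1832 = 0.29858; risk in unexposed = 552/3052 = 0.18087.
RR = 0.29858/0.18087 = 1.65085
AR% = (RR − 1)/RR × 100 = (1.65085 − 1)/1.65085 × 100 = 39.4251%

39.4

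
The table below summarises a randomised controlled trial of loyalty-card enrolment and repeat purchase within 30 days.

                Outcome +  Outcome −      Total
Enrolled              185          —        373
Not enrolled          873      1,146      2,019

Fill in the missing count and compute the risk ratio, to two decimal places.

1.15

The missing cell is in the exposed row: 373 − 185 = 188.
So a = 185, b = 188, c = 873, d = 1146.
RR = [a/(a+b)] / [c/(c+d)] = (185/373) / (873/2019) = 0.49598/0.43239 = 1.14706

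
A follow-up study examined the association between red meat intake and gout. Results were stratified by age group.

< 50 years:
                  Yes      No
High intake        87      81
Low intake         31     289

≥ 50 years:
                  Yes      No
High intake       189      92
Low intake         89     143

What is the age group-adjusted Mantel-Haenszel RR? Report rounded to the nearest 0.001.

RR_MH = Σ(aᵢ·n₀ᵢ/nᵢ) / Σ(cᵢ·n₁ᵢ/nᵢ), with n₁ᵢ = aᵢ+bᵢ (exposed), n₀ᵢ = cᵢ+dᵢ (unexposed), nᵢ = n₁ᵢ+n₀ᵢ.
Stratum 1 (< 50 years): n₁ = 168, n₀ = 320, n = 488; a·n₀/n = 87·320/488 = 57.0492; c·n₁/n = 31·168/488 = 10.6721
Stratum 2 (≥ 50 years): n₁ = 281, n₀ = 232, n = 513; a·n₀/n = 189·232/513 = 85.4737; c·n₁/n = 89·281/513 = 48.7505
RR_MH = (57.0492 + 85.4737) / (10.6721 + 48.7505) = 142.5229 / 59.4226 = 2.39846

2.398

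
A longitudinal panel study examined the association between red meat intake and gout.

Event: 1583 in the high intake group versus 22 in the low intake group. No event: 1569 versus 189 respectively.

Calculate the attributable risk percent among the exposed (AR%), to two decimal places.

79.24

From the description: a = 1583, b = 1569, c = 22, d = 189.
Risk in exposed = 1583/3152 = 0.50222; risk in unexposed = 22/211 = 0.10427.
RR = 0.50222/0.10427 = 4.81675
AR% = (RR − 1)/RR × 100 = (4.81675 − 1)/4.81675 × 100 = 79.2391%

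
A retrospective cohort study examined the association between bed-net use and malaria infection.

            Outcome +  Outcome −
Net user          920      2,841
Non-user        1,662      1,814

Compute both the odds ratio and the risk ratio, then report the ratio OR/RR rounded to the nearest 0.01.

Cells: a = 920, b = 2841, c = 1662, d = 1814.
OR = (920·1814)/(2841·1662) = 1668880/4721742 = 0.35345
Risk in exposed = 920/3761 = 0.24462; risk in unexposed = 1662/3476 = 0.47814; RR = 0.51160
OR/RR = 0.35345 / 0.51160 = 0.69086
The outcome is not rare, so the OR lies further from 1 than the RR.

0.69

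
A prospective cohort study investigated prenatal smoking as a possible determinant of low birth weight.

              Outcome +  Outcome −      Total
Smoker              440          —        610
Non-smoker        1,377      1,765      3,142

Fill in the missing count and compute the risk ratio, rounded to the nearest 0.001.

1.646

The missing cell is in the exposed row: 610 − 440 = 170.
So a = 440, b = 170, c = 1377, d = 1765.
RR = [a/(a+b)] / [c/(c+d)] = (440/610) / (1377/3142) = 0.72131/0.43826 = 1.64587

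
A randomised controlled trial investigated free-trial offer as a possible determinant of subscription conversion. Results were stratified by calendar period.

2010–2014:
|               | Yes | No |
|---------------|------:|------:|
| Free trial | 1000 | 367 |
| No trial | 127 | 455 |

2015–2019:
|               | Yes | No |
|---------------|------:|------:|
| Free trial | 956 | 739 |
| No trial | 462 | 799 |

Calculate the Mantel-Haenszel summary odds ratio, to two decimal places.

OR_MH = Σ(aᵢdᵢ/nᵢ) / Σ(bᵢcᵢ/nᵢ), where nᵢ is the stratum total.
Stratum 1 (2010–2014): n = 1949; a·d/n = 1000·455/1949 = 233.4531; b·c/n = 367·127/1949 = 23.9143
Stratum 2 (2015–2019): n = 2956; a·d/n = 956·799/2956 = 258.4046; b·c/n = 739·462/2956 = 115.5000
OR_MH = (233.4531 + 258.4046) / (23.9143 + 115.5000) = 491.8577 / 139.4143 = 3.52803

3.53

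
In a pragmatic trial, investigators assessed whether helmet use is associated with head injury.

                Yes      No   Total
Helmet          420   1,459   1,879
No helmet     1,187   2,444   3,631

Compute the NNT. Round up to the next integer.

10

Risk in treated group = 420/1879 = 0.22352; risk in control = 1187/3631 = 0.32691.
Absolute risk reduction = 0.32691 − 0.22352 = 0.10338
NNT = 1 / ARR = 1 / 0.10338 = 9.673 → round up → 10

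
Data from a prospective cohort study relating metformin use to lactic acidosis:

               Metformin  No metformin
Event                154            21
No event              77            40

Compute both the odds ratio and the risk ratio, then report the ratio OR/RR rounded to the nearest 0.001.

Reading the table with exposure as columns: a = 154 (Metformin, case), b = 77 (Metformin, non-case), c = 21 (No metformin, case), d = 40.
OR = (154·40)/(77·21) = 6160/1617 = 3.80952
Risk in exposed = 154/231 = 0.66667; risk in unexposed = 21/61 = 0.34426; RR = 1.93651
OR/RR = 3.80952 / 1.93651 = 1.96721
The outcome is not rare, so the OR lies further from 1 than the RR.

1.967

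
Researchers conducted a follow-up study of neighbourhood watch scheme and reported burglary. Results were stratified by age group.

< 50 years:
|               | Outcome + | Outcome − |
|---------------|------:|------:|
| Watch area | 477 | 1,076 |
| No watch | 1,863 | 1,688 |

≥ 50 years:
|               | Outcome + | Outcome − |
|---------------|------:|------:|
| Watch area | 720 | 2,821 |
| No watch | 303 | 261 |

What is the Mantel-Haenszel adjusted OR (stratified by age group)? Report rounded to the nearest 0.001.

0.339

OR_MH = Σ(aᵢdᵢ/nᵢ) / Σ(bᵢcᵢ/nᵢ), where nᵢ is the stratum total.
Stratum 1 (< 50 years): n = 5104; a·d/n = 477·1688/5104 = 157.7539; b·c/n = 1076·1863/5104 = 392.7484
Stratum 2 (≥ 50 years): n = 4105; a·d/n = 720·261/4105 = 45.7783; b·c/n = 2821·303/4105 = 208.2248
OR_MH = (157.7539 + 45.7783) / (392.7484 + 208.2248) = 203.5322 / 600.9733 = 0.33867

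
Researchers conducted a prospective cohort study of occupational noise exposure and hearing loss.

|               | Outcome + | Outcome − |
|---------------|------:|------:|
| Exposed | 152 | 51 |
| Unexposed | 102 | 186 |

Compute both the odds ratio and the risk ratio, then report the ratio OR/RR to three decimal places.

2.571

Cells: a = 152, b = 51, c = 102, d = 186.
OR = (152·186)/(51·102) = 28272/5202 = 5.43483
Risk in exposed = 152/203 = 0.74877; risk in unexposed = 102/288 = 0.35417; RR = 2.11417
OR/RR = 5.43483 / 2.11417 = 2.57067
The outcome is not rare, so the OR lies further from 1 than the RR.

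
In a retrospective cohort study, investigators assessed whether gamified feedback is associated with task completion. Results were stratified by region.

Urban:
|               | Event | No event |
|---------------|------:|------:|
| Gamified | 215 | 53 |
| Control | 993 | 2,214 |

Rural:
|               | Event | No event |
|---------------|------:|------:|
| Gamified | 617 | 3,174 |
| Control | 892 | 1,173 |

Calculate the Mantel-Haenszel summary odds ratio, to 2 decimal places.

0.52

OR_MH = Σ(aᵢdᵢ/nᵢ) / Σ(bᵢcᵢ/nᵢ), where nᵢ is the stratum total.
Stratum 1 (Urban): n = 3475; a·d/n = 215·2214/3475 = 136.9813; b·c/n = 53·993/3475 = 15.1450
Stratum 2 (Rural): n = 5856; a·d/n = 617·1173/5856 = 123.5897; b·c/n = 3174·892/5856 = 483.4713
OR_MH = (136.9813 + 123.5897) / (15.1450 + 483.4713) = 260.5709 / 498.6163 = 0.52259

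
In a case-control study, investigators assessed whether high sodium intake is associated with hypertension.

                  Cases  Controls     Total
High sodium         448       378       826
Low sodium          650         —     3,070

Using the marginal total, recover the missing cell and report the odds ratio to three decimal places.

4.413

The missing cell is in the unexposed row: 3070 − 650 = 2420.
So a = 448, b = 378, c = 650, d = 2420.
OR = (a·d)/(b·c) = (448 × 2420) / (378 × 650) = 1084160 / 245700 = 4.41254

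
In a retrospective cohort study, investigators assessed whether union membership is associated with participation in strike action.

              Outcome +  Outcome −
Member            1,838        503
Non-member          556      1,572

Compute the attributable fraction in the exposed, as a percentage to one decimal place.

66.7

Cells: a = 1838, b = 503, c = 556, d = 1572.
Risk in exposed = 1838/2341 = 0.78513; risk in unexposed = 556/2128 = 0.26128.
RR = 0.78513/0.26128 = 3.00498
AR% = (RR − 1)/RR × 100 = (3.00498 − 1)/3.00498 × 100 = 66.7219%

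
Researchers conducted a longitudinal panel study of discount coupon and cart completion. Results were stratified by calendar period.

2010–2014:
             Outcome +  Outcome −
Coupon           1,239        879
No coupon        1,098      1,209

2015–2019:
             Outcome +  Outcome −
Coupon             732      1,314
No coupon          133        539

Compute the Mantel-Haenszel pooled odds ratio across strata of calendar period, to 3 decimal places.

1.713

OR_MH = Σ(aᵢdᵢ/nᵢ) / Σ(bᵢcᵢ/nᵢ), where nᵢ is the stratum total.
Stratum 1 (2010–2014): n = 4425; a·d/n = 1239·1209/4425 = 338.5200; b·c/n = 879·1098/4425 = 218.1112
Stratum 2 (2015–2019): n = 2718; a·d/n = 732·539/2718 = 145.1611; b·c/n = 1314·133/2718 = 64.2980
OR_MH = (338.5200 + 145.1611) / (218.1112 + 64.2980) = 483.6811 / 282.4092 = 1.71270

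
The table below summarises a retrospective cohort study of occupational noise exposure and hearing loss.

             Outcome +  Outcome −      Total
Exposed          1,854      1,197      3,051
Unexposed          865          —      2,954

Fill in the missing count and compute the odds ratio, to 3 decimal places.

The missing cell is in the unexposed row: 2954 − 865 = 2089.
So a = 1854, b = 1197, c = 865, d = 2089.
OR = (a·d)/(b·c) = (1854 × 2089) / (1197 × 865) = 3873006 / 1035405 = 3.74057

3.741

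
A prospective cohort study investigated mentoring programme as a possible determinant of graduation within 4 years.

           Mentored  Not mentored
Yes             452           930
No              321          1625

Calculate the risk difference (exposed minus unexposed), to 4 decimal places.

Reading the table with exposure as columns: a = 452 (Mentored, case), b = 321 (Mentored, non-case), c = 930 (Not mentored, case), d = 1625.
Risk in exposed = 452/773 = 0.584735; risk in unexposed = 930/2555 = 0.363992.
Risk difference = 0.584735 − 0.363992 = 0.220743

0.2207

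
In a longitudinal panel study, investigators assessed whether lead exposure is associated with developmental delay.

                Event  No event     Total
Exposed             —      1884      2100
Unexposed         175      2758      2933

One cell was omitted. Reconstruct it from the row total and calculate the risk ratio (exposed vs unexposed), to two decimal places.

1.72

The missing cell is in the exposed row: 2100 − 1884 = 216.
So a = 216, b = 1884, c = 175, d = 2758.
RR = [a/(a+b)] / [c/(c+d)] = (216/2100) / (175/2933) = 0.10286/0.05967 = 1.72389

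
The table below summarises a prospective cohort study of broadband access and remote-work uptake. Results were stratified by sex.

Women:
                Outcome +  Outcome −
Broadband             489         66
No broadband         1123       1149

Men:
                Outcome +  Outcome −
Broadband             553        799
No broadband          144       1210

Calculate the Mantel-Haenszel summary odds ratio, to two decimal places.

6.49

OR_MH = Σ(aᵢdᵢ/nᵢ) / Σ(bᵢcᵢ/nᵢ), where nᵢ is the stratum total.
Stratum 1 (Women): n = 2827; a·d/n = 489·1149/2827 = 198.7481; b·c/n = 66·1123/2827 = 26.2179
Stratum 2 (Men): n = 2706; a·d/n = 553·1210/2706 = 247.2764; b·c/n = 799·144/2706 = 42.5188
OR_MH = (198.7481 + 247.2764) / (26.2179 + 42.5188) = 446.0246 / 68.7367 = 6.48888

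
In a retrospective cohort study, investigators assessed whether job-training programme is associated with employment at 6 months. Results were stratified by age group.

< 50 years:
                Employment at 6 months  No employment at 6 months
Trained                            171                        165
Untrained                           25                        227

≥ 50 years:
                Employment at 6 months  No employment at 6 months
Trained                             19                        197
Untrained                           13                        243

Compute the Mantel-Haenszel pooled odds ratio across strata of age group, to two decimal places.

OR_MH = Σ(aᵢdᵢ/nᵢ) / Σ(bᵢcᵢ/nᵢ), where nᵢ is the stratum total.
Stratum 1 (< 50 years): n = 588; a·d/n = 171·227/588 = 66.0153; b·c/n = 165·25/588 = 7.0153
Stratum 2 (≥ 50 years): n = 472; a·d/n = 19·243/472 = 9.7818; b·c/n = 197·13/472 = 5.4258
OR_MH = (66.0153 + 9.7818) / (7.0153 + 5.4258) = 75.7971 / 12.4412 = 6.09245

6.09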